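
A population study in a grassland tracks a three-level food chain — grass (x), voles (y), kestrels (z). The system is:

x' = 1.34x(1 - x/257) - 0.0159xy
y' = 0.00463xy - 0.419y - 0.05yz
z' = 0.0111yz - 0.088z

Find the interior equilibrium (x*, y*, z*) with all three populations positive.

From dz/dt = 0: 0.0111y* = 0.088, so y* = 7.93.
From dx/dt = 0: 1.34(1 - x*/257) = 0.0159·7.93, giving x* = 257·(1 - 0.0941) = 233.
From dy/dt = 0: 0.00463·233 - 0.419 = 0.05z*, so z* = 0.659/0.05 = 13.2.

x* ≈ 233, y* ≈ 7.93, z* ≈ 13.2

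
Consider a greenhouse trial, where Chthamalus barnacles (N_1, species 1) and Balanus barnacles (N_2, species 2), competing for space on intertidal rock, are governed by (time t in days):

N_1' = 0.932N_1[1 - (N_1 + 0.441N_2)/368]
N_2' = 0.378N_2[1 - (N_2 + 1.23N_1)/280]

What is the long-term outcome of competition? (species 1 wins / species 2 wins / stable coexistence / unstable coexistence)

Compare the nullcline intercepts: K1/α12 = 368/0.441 = 834 > K2 = 280; K2/α21 = 280/1.23 = 228 < K1 = 368.
Since the inequalities point opposite ways, species 1 can invade but species 2 cannot.

species 1 excludes species 2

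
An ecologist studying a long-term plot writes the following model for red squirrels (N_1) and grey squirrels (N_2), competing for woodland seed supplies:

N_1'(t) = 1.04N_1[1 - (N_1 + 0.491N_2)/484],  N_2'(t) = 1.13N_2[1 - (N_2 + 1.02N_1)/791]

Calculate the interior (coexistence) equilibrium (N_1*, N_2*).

Setting both brackets to zero gives the nullclines N_1 + 0.491N_2 = 484 and 1.02N_1 + N_2 = 791.
Substituting N_2 = 791 - 1.02N_1 into the first: N_1(1 - 0.491·1.02) = 484 - 0.491·791.
So N_1* = 95.6/0.499 = 192, and then N_2* = 791 - 1.02·192 = 596.

N_1* ≈ 192, N_2* ≈ 596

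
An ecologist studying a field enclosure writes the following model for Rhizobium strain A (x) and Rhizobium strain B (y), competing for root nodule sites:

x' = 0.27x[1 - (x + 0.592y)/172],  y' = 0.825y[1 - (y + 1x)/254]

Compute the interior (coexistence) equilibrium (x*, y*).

Setting both brackets to zero gives the nullclines x + 0.592y = 172 and 1x + y = 254.
Substituting y = 254 - 1x into the first: x(1 - 0.592·1) = 172 - 0.592·254.
So x* = 21.6/0.408 = 53, and then y* = 254 - 1·53 = 201.

x* ≈ 53, y* ≈ 201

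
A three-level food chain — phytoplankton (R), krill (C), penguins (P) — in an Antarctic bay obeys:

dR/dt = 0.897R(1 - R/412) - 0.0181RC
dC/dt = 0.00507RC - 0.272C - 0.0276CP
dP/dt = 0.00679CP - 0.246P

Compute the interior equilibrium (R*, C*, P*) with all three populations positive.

R* ≈ 111, C* ≈ 36.2, P* ≈ 10.5

From dP/dt = 0: 0.00679C* = 0.246, so C* = 36.2.
From dR/dt = 0: 0.897(1 - R*/412) = 0.0181·36.2, giving R* = 412·(1 - 0.731) = 111.
From dC/dt = 0: 0.00507·111 - 0.272 = 0.0276P*, so P* = 0.29/0.0276 = 10.5.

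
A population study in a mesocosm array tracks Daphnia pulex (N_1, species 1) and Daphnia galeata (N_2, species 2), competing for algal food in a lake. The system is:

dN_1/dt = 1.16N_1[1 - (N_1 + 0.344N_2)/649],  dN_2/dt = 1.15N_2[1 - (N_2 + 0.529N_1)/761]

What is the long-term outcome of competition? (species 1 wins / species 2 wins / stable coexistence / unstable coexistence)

stable coexistence

Compare the nullcline intercepts: K1/α12 = 649/0.344 = 1890 > K2 = 761; K2/α21 = 761/0.529 = 1440 > K1 = 649.
Since both inequalities hold, each species can invade when rare, so the interior equilibrium is stable.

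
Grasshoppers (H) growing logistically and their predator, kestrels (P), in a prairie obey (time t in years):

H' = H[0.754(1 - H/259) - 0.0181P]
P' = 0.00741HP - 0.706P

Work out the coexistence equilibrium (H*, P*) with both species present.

From dP/dt = 0 with P > 0: 0.00741H* = 0.706, so H* = 95.3.
Substitute into dH/dt = 0: 0.754(1 - 95.3/259) = 0.0181P*.
The bracket is 0.632, giving P* = 0.477/0.0181 = 26.3.

H* ≈ 95.3, P* ≈ 26.3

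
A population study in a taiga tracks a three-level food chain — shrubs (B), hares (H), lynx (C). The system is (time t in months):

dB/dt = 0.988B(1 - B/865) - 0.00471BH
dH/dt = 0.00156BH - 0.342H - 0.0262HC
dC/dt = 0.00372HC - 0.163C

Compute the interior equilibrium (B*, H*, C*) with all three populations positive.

B* ≈ 684, H* ≈ 43.8, C* ≈ 27.7

From dC/dt = 0: 0.00372H* = 0.163, so H* = 43.8.
From dB/dt = 0: 0.988(1 - B*/865) = 0.00471·43.8, giving B* = 865·(1 - 0.209) = 684.
From dH/dt = 0: 0.00156·684 - 0.342 = 0.0262C*, so C* = 0.726/0.0262 = 27.7.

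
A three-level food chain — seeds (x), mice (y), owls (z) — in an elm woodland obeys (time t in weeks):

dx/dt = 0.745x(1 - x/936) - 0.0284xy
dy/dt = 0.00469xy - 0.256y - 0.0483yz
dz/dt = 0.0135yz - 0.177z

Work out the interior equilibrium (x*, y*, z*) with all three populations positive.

x* ≈ 468, y* ≈ 13.1, z* ≈ 40.2

From dz/dt = 0: 0.0135y* = 0.177, so y* = 13.1.
From dx/dt = 0: 0.745(1 - x*/936) = 0.0284·13.1, giving x* = 936·(1 - 0.5) = 468.
From dy/dt = 0: 0.00469·468 - 0.256 = 0.0483z*, so z* = 1.94/0.0483 = 40.2.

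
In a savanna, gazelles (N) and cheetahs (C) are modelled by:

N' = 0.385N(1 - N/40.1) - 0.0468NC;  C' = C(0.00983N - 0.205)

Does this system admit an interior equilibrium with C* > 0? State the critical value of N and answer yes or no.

Threshold N = 20.9; K > 20.9, so yes, the predator persists.

The predator equation gives dC/dt > 0 only when N > 0.205/0.00983 = 20.9.
Without the predator, N → K = 40.1. Since 40.1 > 20.9, the predator can invade and persist.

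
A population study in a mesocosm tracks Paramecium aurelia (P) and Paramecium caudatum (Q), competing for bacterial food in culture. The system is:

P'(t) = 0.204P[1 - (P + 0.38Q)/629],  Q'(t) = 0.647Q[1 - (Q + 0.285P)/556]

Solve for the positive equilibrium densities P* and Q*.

P* ≈ 468, Q* ≈ 422

Setting both brackets to zero gives the nullclines P + 0.38Q = 629 and 0.285P + Q = 556.
Substituting Q = 556 - 0.285P into the first: P(1 - 0.38·0.285) = 629 - 0.38·556.
So P* = 418/0.892 = 468, and then Q* = 556 - 0.285·468 = 422.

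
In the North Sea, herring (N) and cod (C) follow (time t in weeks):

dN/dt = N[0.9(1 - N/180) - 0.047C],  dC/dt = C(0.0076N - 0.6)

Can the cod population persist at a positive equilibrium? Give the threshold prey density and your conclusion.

Threshold N = 78.9; K > 78.9, so yes, the predator persists.

The predator equation gives dC/dt > 0 only when N > 0.6/0.0076 = 78.9.
Without the predator, N → K = 180. Since 180 > 78.9, the predator can invade and persist.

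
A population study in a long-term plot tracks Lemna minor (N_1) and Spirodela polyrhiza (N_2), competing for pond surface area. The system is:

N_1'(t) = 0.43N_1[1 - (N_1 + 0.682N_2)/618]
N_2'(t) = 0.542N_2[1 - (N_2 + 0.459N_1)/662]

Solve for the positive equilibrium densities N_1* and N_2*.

Setting both brackets to zero gives the nullclines N_1 + 0.682N_2 = 618 and 0.459N_1 + N_2 = 662.
Substituting N_2 = 662 - 0.459N_1 into the first: N_1(1 - 0.682·0.459) = 618 - 0.682·662.
So N_1* = 167/0.687 = 242, and then N_2* = 662 - 0.459·242 = 551.

N_1* ≈ 242, N_2* ≈ 551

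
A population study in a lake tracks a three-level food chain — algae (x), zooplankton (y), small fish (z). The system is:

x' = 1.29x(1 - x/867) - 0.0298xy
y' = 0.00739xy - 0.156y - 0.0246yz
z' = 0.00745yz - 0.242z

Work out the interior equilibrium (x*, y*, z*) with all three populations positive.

From dz/dt = 0: 0.00745y* = 0.242, so y* = 32.5.
From dx/dt = 0: 1.29(1 - x*/867) = 0.0298·32.5, giving x* = 867·(1 - 0.75) = 216.
From dy/dt = 0: 0.00739·216 - 0.156 = 0.0246z*, so z* = 1.44/0.0246 = 58.7.

x* ≈ 216, y* ≈ 32.5, z* ≈ 58.7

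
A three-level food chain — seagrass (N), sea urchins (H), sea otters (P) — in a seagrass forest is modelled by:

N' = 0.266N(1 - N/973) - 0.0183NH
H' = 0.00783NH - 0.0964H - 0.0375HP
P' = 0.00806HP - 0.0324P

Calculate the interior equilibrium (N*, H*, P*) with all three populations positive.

From dP/dt = 0: 0.00806H* = 0.0324, so H* = 4.02.
From dN/dt = 0: 0.266(1 - N*/973) = 0.0183·4.02, giving N* = 973·(1 - 0.277) = 704.
From dH/dt = 0: 0.00783·704 - 0.0964 = 0.0375P*, so P* = 5.42/0.0375 = 144.

N* ≈ 704, H* ≈ 4.02, P* ≈ 144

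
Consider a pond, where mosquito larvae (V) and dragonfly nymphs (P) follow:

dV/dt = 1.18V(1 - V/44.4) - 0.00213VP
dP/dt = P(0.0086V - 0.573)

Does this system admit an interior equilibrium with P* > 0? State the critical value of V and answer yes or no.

Threshold V = 66.6; K < 66.6, so no, the predator goes extinct.

The predator equation gives dP/dt > 0 only when V > 0.573/0.0086 = 66.6.
Without the predator, V → K = 44.4. Since 44.4 < 66.6, the predator cannot invade.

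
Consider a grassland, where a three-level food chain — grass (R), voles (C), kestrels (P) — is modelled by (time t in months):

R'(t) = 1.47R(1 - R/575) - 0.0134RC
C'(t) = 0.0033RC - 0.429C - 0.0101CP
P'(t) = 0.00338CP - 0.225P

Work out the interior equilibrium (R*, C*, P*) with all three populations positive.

From dP/dt = 0: 0.00338C* = 0.225, so C* = 66.6.
From dR/dt = 0: 1.47(1 - R*/575) = 0.0134·66.6, giving R* = 575·(1 - 0.607) = 226.
From dC/dt = 0: 0.0033·226 - 0.429 = 0.0101P*, so P* = 0.317/0.0101 = 31.4.

R* ≈ 226, C* ≈ 66.6, P* ≈ 31.4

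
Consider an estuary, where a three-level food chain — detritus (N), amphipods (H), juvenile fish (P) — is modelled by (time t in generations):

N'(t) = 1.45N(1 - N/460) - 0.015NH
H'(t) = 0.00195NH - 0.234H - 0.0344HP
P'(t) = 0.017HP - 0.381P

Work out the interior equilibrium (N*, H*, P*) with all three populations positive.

N* ≈ 353, H* ≈ 22.4, P* ≈ 13.2

From dP/dt = 0: 0.017H* = 0.381, so H* = 22.4.
From dN/dt = 0: 1.45(1 - N*/460) = 0.015·22.4, giving N* = 460·(1 - 0.232) = 353.
From dH/dt = 0: 0.00195·353 - 0.234 = 0.0344P*, so P* = 0.455/0.0344 = 13.2.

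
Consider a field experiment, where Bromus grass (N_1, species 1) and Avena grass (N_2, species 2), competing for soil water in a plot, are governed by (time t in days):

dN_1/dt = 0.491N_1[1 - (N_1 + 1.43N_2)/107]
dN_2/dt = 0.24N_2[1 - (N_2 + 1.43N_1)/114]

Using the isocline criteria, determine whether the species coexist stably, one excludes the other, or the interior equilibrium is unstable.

Compare the nullcline intercepts: K1/α12 = 107/1.43 = 74.8 < K2 = 114; K2/α21 = 114/1.43 = 79.7 < K1 = 107.
Since both are reversed, neither can invade when rare; the interior point is a saddle.

unstable coexistence (outcome depends on initial conditions)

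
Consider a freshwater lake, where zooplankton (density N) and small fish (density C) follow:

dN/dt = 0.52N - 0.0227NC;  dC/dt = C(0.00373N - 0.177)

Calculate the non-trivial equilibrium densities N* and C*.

N* ≈ 47.5, C* ≈ 22.9

Set dC/dt = 0 with C > 0: 0.00373N - 0.177 = 0, so N* = 0.177/0.00373 = 47.5.
Set dN/dt = 0 with N > 0: 0.52 - 0.0227C = 0, so C* = 0.52/0.0227 = 22.9.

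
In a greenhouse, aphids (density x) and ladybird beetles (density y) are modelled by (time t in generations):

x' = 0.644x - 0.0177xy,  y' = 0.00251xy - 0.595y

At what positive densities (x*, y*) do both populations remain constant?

Set dy/dt = 0 with y > 0: 0.00251x - 0.595 = 0, so x* = 0.595/0.00251 = 237.
Set dx/dt = 0 with x > 0: 0.644 - 0.0177y = 0, so y* = 0.644/0.0177 = 36.4.

x* ≈ 237, y* ≈ 36.4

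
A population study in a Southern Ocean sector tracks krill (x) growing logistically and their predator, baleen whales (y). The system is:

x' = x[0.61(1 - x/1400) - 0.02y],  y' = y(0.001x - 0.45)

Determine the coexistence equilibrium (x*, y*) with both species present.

x* ≈ 450, y* ≈ 20.7

From dy/dt = 0 with y > 0: 0.001x* = 0.45, so x* = 450.
Substitute into dx/dt = 0: 0.61(1 - 450/1400) = 0.02y*.
The bracket is 0.679, giving y* = 0.414/0.02 = 20.7.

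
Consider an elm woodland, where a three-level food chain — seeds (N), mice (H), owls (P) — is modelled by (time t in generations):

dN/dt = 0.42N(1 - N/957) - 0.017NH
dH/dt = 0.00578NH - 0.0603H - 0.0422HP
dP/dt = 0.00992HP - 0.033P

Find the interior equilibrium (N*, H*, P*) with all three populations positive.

From dP/dt = 0: 0.00992H* = 0.033, so H* = 3.33.
From dN/dt = 0: 0.42(1 - N*/957) = 0.017·3.33, giving N* = 957·(1 - 0.135) = 828.
From dH/dt = 0: 0.00578·828 - 0.0603 = 0.0422P*, so P* = 4.73/0.0422 = 112.

N* ≈ 828, H* ≈ 3.33, P* ≈ 112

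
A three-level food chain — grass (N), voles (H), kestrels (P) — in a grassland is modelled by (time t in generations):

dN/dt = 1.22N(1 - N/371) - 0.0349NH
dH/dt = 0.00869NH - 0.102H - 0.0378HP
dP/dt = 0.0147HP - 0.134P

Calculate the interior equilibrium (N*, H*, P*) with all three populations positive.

N* ≈ 274, H* ≈ 9.12, P* ≈ 60.4

From dP/dt = 0: 0.0147H* = 0.134, so H* = 9.12.
From dN/dt = 0: 1.22(1 - N*/371) = 0.0349·9.12, giving N* = 371·(1 - 0.261) = 274.
From dH/dt = 0: 0.00869·274 - 0.102 = 0.0378P*, so P* = 2.28/0.0378 = 60.4.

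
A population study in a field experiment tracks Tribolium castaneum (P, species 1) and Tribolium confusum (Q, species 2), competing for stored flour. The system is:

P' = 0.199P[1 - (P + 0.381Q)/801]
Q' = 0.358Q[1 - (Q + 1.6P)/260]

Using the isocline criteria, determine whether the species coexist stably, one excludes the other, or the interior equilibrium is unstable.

Compare the nullcline intercepts: K1/α12 = 801/0.381 = 2100 > K2 = 260; K2/α21 = 260/1.6 = 162 < K1 = 801.
Since the inequalities point opposite ways, species 1 can invade but species 2 cannot.

species 1 excludes species 2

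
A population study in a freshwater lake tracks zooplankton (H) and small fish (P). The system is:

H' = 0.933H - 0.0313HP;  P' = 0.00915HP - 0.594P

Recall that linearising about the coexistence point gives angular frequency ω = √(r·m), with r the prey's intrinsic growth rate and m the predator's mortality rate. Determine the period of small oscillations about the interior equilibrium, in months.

T ≈ 8.44 months

Here r = 0.933 and m = 0.594, so r·m = 0.554.
ω = √0.554 = 0.744 per month, hence T = 2π/ω ≈ 8.44 months.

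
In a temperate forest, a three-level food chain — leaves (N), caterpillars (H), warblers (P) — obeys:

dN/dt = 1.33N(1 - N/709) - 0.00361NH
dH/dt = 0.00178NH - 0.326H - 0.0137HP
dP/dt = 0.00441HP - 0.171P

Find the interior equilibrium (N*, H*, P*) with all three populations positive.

From dP/dt = 0: 0.00441H* = 0.171, so H* = 38.8.
From dN/dt = 0: 1.33(1 - N*/709) = 0.00361·38.8, giving N* = 709·(1 - 0.105) = 634.
From dH/dt = 0: 0.00178·634 - 0.326 = 0.0137P*, so P* = 0.803/0.0137 = 58.6.

N* ≈ 634, H* ≈ 38.8, P* ≈ 58.6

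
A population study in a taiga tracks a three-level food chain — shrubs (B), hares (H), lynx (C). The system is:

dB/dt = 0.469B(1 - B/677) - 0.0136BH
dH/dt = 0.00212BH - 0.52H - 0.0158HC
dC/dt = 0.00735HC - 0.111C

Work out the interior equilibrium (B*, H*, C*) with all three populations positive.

B* ≈ 381, H* ≈ 15.1, C* ≈ 18.1

From dC/dt = 0: 0.00735H* = 0.111, so H* = 15.1.
From dB/dt = 0: 0.469(1 - B*/677) = 0.0136·15.1, giving B* = 677·(1 - 0.438) = 381.
From dH/dt = 0: 0.00212·381 - 0.52 = 0.0158C*, so C* = 0.287/0.0158 = 18.1.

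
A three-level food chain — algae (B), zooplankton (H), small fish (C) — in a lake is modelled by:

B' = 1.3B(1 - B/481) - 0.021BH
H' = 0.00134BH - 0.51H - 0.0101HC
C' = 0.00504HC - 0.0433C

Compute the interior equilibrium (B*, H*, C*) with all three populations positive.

B* ≈ 414, H* ≈ 8.59, C* ≈ 4.46

From dC/dt = 0: 0.00504H* = 0.0433, so H* = 8.59.
From dB/dt = 0: 1.3(1 - B*/481) = 0.021·8.59, giving B* = 481·(1 - 0.139) = 414.
From dH/dt = 0: 0.00134·414 - 0.51 = 0.0101C*, so C* = 0.0451/0.0101 = 4.46.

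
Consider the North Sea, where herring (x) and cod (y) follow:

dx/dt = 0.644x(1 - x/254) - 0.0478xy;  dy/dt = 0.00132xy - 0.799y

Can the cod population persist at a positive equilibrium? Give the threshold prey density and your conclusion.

The predator equation gives dy/dt > 0 only when x > 0.799/0.00132 = 605.
Without the predator, x → K = 254. Since 254 < 605, the predator cannot invade.

Threshold x = 605; K < 605, so no, the predator goes extinct.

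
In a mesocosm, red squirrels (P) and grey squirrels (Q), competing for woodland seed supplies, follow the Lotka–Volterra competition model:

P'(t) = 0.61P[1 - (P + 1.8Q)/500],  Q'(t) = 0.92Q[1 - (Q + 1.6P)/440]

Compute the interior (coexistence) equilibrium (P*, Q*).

Setting both brackets to zero gives the nullclines P + 1.8Q = 500 and 1.6P + Q = 440.
Substituting Q = 440 - 1.6P into the first: P(1 - 1.8·1.6) = 500 - 1.8·440.
So P* = -292/-1.88 = 155, and then Q* = 440 - 1.6·155 = 191.

P* ≈ 155, Q* ≈ 191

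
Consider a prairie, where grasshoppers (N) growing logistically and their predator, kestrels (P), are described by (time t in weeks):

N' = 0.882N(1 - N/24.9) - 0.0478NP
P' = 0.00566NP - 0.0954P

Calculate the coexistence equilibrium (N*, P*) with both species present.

N* ≈ 16.9, P* ≈ 5.96

From dP/dt = 0 with P > 0: 0.00566N* = 0.0954, so N* = 16.9.
Substitute into dN/dt = 0: 0.882(1 - 16.9/24.9) = 0.0478P*.
The bracket is 0.323, giving P* = 0.285/0.0478 = 5.96.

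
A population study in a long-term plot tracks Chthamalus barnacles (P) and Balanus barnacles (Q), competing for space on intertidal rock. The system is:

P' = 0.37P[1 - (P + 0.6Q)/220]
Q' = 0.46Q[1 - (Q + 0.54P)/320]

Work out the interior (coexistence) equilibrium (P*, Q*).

P* ≈ 41.4, Q* ≈ 298

Setting both brackets to zero gives the nullclines P + 0.6Q = 220 and 0.54P + Q = 320.
Substituting Q = 320 - 0.54P into the first: P(1 - 0.6·0.54) = 220 - 0.6·320.
So P* = 28/0.676 = 41.4, and then Q* = 320 - 0.54·41.4 = 298.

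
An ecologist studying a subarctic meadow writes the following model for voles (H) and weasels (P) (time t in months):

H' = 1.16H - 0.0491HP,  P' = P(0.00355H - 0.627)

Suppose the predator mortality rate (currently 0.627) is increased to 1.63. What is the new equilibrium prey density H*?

H* ≈ 459

At the interior fixed point, setting dP/dt = 0 with P > 0 fixes H* = (predator death rate)/(HP coefficient) — independent of the other coefficients.
With the change, H* = 1.63/0.00355 = 459; it rises from 177.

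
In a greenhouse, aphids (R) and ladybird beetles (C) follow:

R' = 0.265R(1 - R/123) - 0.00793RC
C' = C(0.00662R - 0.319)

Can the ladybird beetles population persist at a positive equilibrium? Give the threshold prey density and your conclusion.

Threshold R = 48.2; K > 48.2, so yes, the predator persists.

The predator equation gives dC/dt > 0 only when R > 0.319/0.00662 = 48.2.
Without the predator, R → K = 123. Since 123 > 48.2, the predator can invade and persist.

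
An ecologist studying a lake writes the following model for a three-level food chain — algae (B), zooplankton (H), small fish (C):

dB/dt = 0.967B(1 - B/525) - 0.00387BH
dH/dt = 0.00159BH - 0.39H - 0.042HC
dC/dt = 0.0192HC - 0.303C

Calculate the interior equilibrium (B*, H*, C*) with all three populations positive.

B* ≈ 492, H* ≈ 15.8, C* ≈ 9.33

From dC/dt = 0: 0.0192H* = 0.303, so H* = 15.8.
From dB/dt = 0: 0.967(1 - B*/525) = 0.00387·15.8, giving B* = 525·(1 - 0.0632) = 492.
From dH/dt = 0: 0.00159·492 - 0.39 = 0.042C*, so C* = 0.392/0.042 = 9.33.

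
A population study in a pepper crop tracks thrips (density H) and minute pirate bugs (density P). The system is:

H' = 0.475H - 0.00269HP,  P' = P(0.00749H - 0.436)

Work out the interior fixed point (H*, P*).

Set dP/dt = 0 with P > 0: 0.00749H - 0.436 = 0, so H* = 0.436/0.00749 = 58.2.
Set dH/dt = 0 with H > 0: 0.475 - 0.00269P = 0, so P* = 0.475/0.00269 = 177.

H* ≈ 58.2, P* ≈ 177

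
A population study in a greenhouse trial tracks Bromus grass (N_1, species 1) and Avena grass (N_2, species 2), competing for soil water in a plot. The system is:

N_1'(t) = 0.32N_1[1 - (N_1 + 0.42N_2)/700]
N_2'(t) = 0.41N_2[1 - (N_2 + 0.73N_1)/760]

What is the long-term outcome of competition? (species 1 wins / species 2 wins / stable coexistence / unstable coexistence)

Compare the nullcline intercepts: K1/α12 = 700/0.42 = 1670 > K2 = 760; K2/α21 = 760/0.73 = 1040 > K1 = 700.
Since both inequalities hold, each species can invade when rare, so the interior equilibrium is stable.

stable coexistence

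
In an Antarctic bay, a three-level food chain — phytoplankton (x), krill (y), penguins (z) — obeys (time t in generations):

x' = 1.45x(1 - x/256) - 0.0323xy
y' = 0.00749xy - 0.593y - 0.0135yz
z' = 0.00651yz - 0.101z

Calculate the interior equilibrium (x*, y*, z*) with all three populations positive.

From dz/dt = 0: 0.00651y* = 0.101, so y* = 15.5.
From dx/dt = 0: 1.45(1 - x*/256) = 0.0323·15.5, giving x* = 256·(1 - 0.346) = 168.
From dy/dt = 0: 0.00749·168 - 0.593 = 0.0135z*, so z* = 0.662/0.0135 = 49.

x* ≈ 168, y* ≈ 15.5, z* ≈ 49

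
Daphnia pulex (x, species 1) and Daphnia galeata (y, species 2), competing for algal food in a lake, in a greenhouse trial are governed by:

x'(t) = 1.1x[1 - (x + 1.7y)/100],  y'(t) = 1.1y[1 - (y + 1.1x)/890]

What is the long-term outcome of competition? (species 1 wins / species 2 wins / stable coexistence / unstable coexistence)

species 2 excludes species 1

Compare the nullcline intercepts: K1/α12 = 100/1.7 = 58.8 < K2 = 890; K2/α21 = 890/1.1 = 809 > K1 = 100.
Since the inequalities point opposite ways, species 2 can invade but species 1 cannot.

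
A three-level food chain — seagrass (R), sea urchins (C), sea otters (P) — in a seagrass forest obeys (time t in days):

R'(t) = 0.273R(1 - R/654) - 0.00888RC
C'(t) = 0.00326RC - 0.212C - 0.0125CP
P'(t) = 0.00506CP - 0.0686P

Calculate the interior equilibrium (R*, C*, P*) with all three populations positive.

R* ≈ 366, C* ≈ 13.6, P* ≈ 78.4

From dP/dt = 0: 0.00506C* = 0.0686, so C* = 13.6.
From dR/dt = 0: 0.273(1 - R*/654) = 0.00888·13.6, giving R* = 654·(1 - 0.441) = 366.
From dC/dt = 0: 0.00326·366 - 0.212 = 0.0125P*, so P* = 0.98/0.0125 = 78.4.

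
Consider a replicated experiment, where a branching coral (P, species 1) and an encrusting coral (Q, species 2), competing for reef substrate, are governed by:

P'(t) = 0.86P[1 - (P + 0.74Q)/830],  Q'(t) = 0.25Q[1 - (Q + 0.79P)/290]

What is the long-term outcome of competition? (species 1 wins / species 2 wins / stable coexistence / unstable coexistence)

Compare the nullcline intercepts: K1/α12 = 830/0.74 = 1120 > K2 = 290; K2/α21 = 290/0.79 = 367 < K1 = 830.
Since the inequalities point opposite ways, species 1 can invade but species 2 cannot.

species 1 excludes species 2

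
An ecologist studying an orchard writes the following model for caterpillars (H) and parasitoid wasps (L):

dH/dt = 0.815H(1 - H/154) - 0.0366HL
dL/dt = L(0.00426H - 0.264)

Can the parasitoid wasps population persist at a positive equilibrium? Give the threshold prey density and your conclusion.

Threshold H = 62; K > 62, so yes, the predator persists.

The predator equation gives dL/dt > 0 only when H > 0.264/0.00426 = 62.
Without the predator, H → K = 154. Since 154 > 62, the predator can invade and persist.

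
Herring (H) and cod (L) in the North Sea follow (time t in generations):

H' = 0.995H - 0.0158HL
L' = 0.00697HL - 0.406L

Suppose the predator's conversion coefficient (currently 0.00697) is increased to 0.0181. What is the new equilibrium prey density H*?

H* ≈ 22.4

At the interior fixed point, setting dL/dt = 0 with L > 0 fixes H* = (predator death rate)/(HL coefficient) — independent of the other coefficients.
With the change, H* = 0.406/0.0181 = 22.4; it falls from 58.2.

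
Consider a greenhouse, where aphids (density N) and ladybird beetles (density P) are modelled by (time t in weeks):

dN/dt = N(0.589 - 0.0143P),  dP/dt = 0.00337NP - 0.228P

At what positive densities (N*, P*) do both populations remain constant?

Set dP/dt = 0 with P > 0: 0.00337N - 0.228 = 0, so N* = 0.228/0.00337 = 67.7.
Set dN/dt = 0 with N > 0: 0.589 - 0.0143P = 0, so P* = 0.589/0.0143 = 41.2.

N* ≈ 67.7, P* ≈ 41.2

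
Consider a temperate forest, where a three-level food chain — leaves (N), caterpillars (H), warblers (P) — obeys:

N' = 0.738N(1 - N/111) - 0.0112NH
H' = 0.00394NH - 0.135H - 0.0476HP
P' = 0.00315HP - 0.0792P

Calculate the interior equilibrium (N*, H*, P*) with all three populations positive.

From dP/dt = 0: 0.00315H* = 0.0792, so H* = 25.1.
From dN/dt = 0: 0.738(1 - N*/111) = 0.0112·25.1, giving N* = 111·(1 - 0.382) = 68.6.
From dH/dt = 0: 0.00394·68.6 - 0.135 = 0.0476P*, so P* = 0.135/0.0476 = 2.85.

N* ≈ 68.6, H* ≈ 25.1, P* ≈ 2.85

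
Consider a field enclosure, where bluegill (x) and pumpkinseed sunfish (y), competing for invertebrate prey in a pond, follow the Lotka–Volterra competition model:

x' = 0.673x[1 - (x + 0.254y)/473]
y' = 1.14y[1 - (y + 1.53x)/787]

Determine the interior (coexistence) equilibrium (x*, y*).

x* ≈ 447, y* ≈ 104

Setting both brackets to zero gives the nullclines x + 0.254y = 473 and 1.53x + y = 787.
Substituting y = 787 - 1.53x into the first: x(1 - 0.254·1.53) = 473 - 0.254·787.
So x* = 273/0.611 = 447, and then y* = 787 - 1.53·447 = 104.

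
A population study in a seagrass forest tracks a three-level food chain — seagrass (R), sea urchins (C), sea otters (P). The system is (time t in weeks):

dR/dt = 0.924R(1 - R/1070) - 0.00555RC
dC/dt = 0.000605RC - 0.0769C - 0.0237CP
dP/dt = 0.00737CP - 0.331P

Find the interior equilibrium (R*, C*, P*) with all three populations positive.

From dP/dt = 0: 0.00737C* = 0.331, so C* = 44.9.
From dR/dt = 0: 0.924(1 - R*/1070) = 0.00555·44.9, giving R* = 1070·(1 - 0.27) = 781.
From dC/dt = 0: 0.000605·781 - 0.0769 = 0.0237P*, so P* = 0.396/0.0237 = 16.7.

R* ≈ 781, C* ≈ 44.9, P* ≈ 16.7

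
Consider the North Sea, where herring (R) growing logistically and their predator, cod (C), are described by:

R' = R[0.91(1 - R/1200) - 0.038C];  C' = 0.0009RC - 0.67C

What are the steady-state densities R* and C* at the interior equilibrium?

R* ≈ 744, C* ≈ 9.09

From dC/dt = 0 with C > 0: 0.0009R* = 0.67, so R* = 744.
Substitute into dR/dt = 0: 0.91(1 - 744/1200) = 0.038C*.
The bracket is 0.38, giving C* = 0.345/0.038 = 9.09.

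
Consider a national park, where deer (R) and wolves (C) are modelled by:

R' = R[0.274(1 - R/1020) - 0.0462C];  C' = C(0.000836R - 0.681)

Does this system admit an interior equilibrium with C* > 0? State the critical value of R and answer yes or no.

The predator equation gives dC/dt > 0 only when R > 0.681/0.000836 = 815.
Without the predator, R → K = 1020. Since 1020 > 815, the predator can invade and persist.

Threshold R = 815; K > 815, so yes, the predator persists.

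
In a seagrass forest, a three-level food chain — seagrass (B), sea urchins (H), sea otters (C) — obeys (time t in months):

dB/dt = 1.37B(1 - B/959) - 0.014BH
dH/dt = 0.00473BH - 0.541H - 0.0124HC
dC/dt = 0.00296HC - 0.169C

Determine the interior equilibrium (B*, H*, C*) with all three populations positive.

From dC/dt = 0: 0.00296H* = 0.169, so H* = 57.1.
From dB/dt = 0: 1.37(1 - B*/959) = 0.014·57.1, giving B* = 959·(1 - 0.583) = 399.
From dH/dt = 0: 0.00473·399 - 0.541 = 0.0124C*, so C* = 1.35/0.0124 = 109.

B* ≈ 399, H* ≈ 57.1, C* ≈ 109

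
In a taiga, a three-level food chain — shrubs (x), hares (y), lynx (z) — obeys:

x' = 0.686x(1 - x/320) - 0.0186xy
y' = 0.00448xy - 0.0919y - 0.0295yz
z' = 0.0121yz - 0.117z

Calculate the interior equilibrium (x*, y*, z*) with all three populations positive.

From dz/dt = 0: 0.0121y* = 0.117, so y* = 9.67.
From dx/dt = 0: 0.686(1 - x*/320) = 0.0186·9.67, giving x* = 320·(1 - 0.262) = 236.
From dy/dt = 0: 0.00448·236 - 0.0919 = 0.0295z*, so z* = 0.966/0.0295 = 32.7.

x* ≈ 236, y* ≈ 9.67, z* ≈ 32.7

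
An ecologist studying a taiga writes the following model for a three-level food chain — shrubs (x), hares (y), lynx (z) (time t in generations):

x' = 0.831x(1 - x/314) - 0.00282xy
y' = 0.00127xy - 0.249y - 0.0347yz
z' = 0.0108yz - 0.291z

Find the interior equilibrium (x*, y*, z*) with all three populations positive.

x* ≈ 285, y* ≈ 26.9, z* ≈ 3.27

From dz/dt = 0: 0.0108y* = 0.291, so y* = 26.9.
From dx/dt = 0: 0.831(1 - x*/314) = 0.00282·26.9, giving x* = 314·(1 - 0.0914) = 285.
From dy/dt = 0: 0.00127·285 - 0.249 = 0.0347z*, so z* = 0.113/0.0347 = 3.27.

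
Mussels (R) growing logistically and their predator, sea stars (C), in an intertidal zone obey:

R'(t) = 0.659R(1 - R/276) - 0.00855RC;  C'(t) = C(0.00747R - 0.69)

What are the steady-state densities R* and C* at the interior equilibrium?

R* ≈ 92.4, C* ≈ 51.3

From dC/dt = 0 with C > 0: 0.00747R* = 0.69, so R* = 92.4.
Substitute into dR/dt = 0: 0.659(1 - 92.4/276) = 0.00855C*.
The bracket is 0.665, giving C* = 0.438/0.00855 = 51.3.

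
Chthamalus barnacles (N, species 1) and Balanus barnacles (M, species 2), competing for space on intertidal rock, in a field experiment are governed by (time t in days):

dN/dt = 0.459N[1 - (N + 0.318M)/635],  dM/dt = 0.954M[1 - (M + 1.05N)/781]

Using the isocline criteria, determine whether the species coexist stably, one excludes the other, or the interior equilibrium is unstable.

stable coexistence

Compare the nullcline intercepts: K1/α12 = 635/0.318 = 2000 > K2 = 781; K2/α21 = 781/1.05 = 744 > K1 = 635.
Since both inequalities hold, each species can invade when rare, so the interior equilibrium is stable.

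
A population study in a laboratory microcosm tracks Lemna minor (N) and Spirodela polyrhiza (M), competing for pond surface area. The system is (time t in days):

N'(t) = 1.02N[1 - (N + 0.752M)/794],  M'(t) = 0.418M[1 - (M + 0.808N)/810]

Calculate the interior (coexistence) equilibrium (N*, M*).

N* ≈ 471, M* ≈ 429

Setting both brackets to zero gives the nullclines N + 0.752M = 794 and 0.808N + M = 810.
Substituting M = 810 - 0.808N into the first: N(1 - 0.752·0.808) = 794 - 0.752·810.
So N* = 185/0.392 = 471, and then M* = 810 - 0.808·471 = 429.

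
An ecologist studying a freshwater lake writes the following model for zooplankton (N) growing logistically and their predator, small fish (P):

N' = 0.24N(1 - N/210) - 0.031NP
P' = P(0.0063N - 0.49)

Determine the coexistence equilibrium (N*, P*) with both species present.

N* ≈ 77.8, P* ≈ 4.87

From dP/dt = 0 with P > 0: 0.0063N* = 0.49, so N* = 77.8.
Substitute into dN/dt = 0: 0.24(1 - 77.8/210) = 0.031P*.
The bracket is 0.63, giving P* = 0.151/0.031 = 4.87.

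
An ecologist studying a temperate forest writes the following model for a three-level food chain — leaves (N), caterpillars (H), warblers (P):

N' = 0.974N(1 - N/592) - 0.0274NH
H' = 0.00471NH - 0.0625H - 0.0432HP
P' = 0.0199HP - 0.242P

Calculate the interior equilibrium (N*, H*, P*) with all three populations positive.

N* ≈ 389, H* ≈ 12.2, P* ≈ 41

From dP/dt = 0: 0.0199H* = 0.242, so H* = 12.2.
From dN/dt = 0: 0.974(1 - N*/592) = 0.0274·12.2, giving N* = 592·(1 - 0.342) = 389.
From dH/dt = 0: 0.00471·389 - 0.0625 = 0.0432P*, so P* = 1.77/0.0432 = 41.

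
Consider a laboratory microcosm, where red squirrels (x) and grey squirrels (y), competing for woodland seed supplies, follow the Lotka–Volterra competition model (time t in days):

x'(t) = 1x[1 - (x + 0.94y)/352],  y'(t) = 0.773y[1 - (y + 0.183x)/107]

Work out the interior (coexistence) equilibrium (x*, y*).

Setting both brackets to zero gives the nullclines x + 0.94y = 352 and 0.183x + y = 107.
Substituting y = 107 - 0.183x into the first: x(1 - 0.94·0.183) = 352 - 0.94·107.
So x* = 251/0.828 = 304, and then y* = 107 - 0.183·304 = 51.4.

x* ≈ 304, y* ≈ 51.4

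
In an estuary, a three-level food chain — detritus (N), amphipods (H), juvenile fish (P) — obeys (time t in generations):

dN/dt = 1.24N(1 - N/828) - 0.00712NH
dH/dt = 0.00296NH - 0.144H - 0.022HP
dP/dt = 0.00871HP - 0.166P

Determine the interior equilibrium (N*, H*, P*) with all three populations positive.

From dP/dt = 0: 0.00871H* = 0.166, so H* = 19.1.
From dN/dt = 0: 1.24(1 - N*/828) = 0.00712·19.1, giving N* = 828·(1 - 0.109) = 737.
From dH/dt = 0: 0.00296·737 - 0.144 = 0.022P*, so P* = 2.04/0.022 = 92.7.

N* ≈ 737, H* ≈ 19.1, P* ≈ 92.7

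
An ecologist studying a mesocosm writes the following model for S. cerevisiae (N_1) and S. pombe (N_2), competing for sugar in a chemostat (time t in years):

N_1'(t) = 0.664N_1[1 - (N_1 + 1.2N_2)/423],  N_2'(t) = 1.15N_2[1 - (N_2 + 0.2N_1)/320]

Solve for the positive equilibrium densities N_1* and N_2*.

N_1* ≈ 51.3, N_2* ≈ 310

Setting both brackets to zero gives the nullclines N_1 + 1.2N_2 = 423 and 0.2N_1 + N_2 = 320.
Substituting N_2 = 320 - 0.2N_1 into the first: N_1(1 - 1.2·0.2) = 423 - 1.2·320.
So N_1* = 39/0.76 = 51.3, and then N_2* = 320 - 0.2·51.3 = 310.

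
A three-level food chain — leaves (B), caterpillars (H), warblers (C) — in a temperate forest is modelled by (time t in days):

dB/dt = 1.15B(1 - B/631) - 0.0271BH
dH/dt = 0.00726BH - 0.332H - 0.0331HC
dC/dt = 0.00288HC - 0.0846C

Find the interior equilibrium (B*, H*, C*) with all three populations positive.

B* ≈ 194, H* ≈ 29.4, C* ≈ 32.6

From dC/dt = 0: 0.00288H* = 0.0846, so H* = 29.4.
From dB/dt = 0: 1.15(1 - B*/631) = 0.0271·29.4, giving B* = 631·(1 - 0.692) = 194.
From dH/dt = 0: 0.00726·194 - 0.332 = 0.0331C*, so C* = 1.08/0.0331 = 32.6.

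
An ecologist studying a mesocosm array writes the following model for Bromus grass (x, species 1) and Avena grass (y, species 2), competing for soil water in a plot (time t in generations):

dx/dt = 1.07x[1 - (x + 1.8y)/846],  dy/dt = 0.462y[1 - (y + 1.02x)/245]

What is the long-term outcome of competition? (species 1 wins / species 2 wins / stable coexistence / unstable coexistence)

species 1 excludes species 2

Compare the nullcline intercepts: K1/α12 = 846/1.8 = 470 > K2 = 245; K2/α21 = 245/1.02 = 240 < K1 = 846.
Since the inequalities point opposite ways, species 1 can invade but species 2 cannot.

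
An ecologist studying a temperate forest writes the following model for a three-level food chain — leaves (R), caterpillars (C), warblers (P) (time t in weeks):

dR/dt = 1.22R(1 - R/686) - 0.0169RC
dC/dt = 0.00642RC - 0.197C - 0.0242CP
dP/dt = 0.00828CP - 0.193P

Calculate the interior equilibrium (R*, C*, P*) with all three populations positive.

R* ≈ 464, C* ≈ 23.3, P* ≈ 115

From dP/dt = 0: 0.00828C* = 0.193, so C* = 23.3.
From dR/dt = 0: 1.22(1 - R*/686) = 0.0169·23.3, giving R* = 686·(1 - 0.323) = 464.
From dC/dt = 0: 0.00642·464 - 0.197 = 0.0242P*, so P* = 2.79/0.0242 = 115.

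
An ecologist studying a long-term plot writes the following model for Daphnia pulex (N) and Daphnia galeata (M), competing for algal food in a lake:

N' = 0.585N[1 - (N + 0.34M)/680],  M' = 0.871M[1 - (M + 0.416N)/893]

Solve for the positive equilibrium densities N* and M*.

N* ≈ 438, M* ≈ 711

Setting both brackets to zero gives the nullclines N + 0.34M = 680 and 0.416N + M = 893.
Substituting M = 893 - 0.416N into the first: N(1 - 0.34·0.416) = 680 - 0.34·893.
So N* = 376/0.859 = 438, and then M* = 893 - 0.416·438 = 711.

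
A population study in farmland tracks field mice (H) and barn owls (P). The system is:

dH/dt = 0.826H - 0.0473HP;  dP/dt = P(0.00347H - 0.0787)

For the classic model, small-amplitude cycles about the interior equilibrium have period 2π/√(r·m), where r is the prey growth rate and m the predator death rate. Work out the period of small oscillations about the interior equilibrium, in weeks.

T ≈ 24.6 weeks

Here r = 0.826 and m = 0.0787, so r·m = 0.065.
ω = √0.065 = 0.255 per week, hence T = 2π/ω ≈ 24.6 weeks.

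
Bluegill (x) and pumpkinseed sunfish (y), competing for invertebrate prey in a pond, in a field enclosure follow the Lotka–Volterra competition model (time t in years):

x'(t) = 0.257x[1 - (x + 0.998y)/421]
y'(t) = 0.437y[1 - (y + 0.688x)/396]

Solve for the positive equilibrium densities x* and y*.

Setting both brackets to zero gives the nullclines x + 0.998y = 421 and 0.688x + y = 396.
Substituting y = 396 - 0.688x into the first: x(1 - 0.998·0.688) = 421 - 0.998·396.
So x* = 25.8/0.313 = 82.3, and then y* = 396 - 0.688·82.3 = 339.

x* ≈ 82.3, y* ≈ 339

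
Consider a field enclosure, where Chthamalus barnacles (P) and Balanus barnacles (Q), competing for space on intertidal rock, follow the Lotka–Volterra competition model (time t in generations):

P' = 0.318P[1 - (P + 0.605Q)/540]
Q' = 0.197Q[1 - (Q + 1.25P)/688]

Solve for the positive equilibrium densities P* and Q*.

P* ≈ 508, Q* ≈ 53.3

Setting both brackets to zero gives the nullclines P + 0.605Q = 540 and 1.25P + Q = 688.
Substituting Q = 688 - 1.25P into the first: P(1 - 0.605·1.25) = 540 - 0.605·688.
So P* = 124/0.244 = 508, and then Q* = 688 - 1.25·508 = 53.3.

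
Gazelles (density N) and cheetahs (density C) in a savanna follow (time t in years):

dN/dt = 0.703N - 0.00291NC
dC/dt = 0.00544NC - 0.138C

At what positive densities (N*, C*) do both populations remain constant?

N* ≈ 25.4, C* ≈ 242

Set dC/dt = 0 with C > 0: 0.00544N - 0.138 = 0, so N* = 0.138/0.00544 = 25.4.
Set dN/dt = 0 with N > 0: 0.703 - 0.00291C = 0, so C* = 0.703/0.00291 = 242.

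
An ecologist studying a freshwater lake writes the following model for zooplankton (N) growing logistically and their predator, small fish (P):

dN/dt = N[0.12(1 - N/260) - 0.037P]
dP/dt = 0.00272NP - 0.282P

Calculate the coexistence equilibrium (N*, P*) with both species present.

N* ≈ 104, P* ≈ 1.95

From dP/dt = 0 with P > 0: 0.00272N* = 0.282, so N* = 104.
Substitute into dN/dt = 0: 0.12(1 - 104/260) = 0.037P*.
The bracket is 0.601, giving P* = 0.0721/0.037 = 1.95.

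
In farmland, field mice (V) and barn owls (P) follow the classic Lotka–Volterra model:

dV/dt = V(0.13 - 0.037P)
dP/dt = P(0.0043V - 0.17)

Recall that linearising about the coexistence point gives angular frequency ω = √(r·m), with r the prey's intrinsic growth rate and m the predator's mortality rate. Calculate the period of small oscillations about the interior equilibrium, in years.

T ≈ 42.3 years

Here r = 0.13 and m = 0.17, so r·m = 0.0221.
ω = √0.0221 = 0.149 per year, hence T = 2π/ω ≈ 42.3 years.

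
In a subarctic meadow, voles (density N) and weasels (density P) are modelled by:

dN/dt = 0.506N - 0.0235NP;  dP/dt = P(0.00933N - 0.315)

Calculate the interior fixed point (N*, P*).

N* ≈ 33.8, P* ≈ 21.5

Set dP/dt = 0 with P > 0: 0.00933N - 0.315 = 0, so N* = 0.315/0.00933 = 33.8.
Set dN/dt = 0 with N > 0: 0.506 - 0.0235P = 0, so P* = 0.506/0.0235 = 21.5.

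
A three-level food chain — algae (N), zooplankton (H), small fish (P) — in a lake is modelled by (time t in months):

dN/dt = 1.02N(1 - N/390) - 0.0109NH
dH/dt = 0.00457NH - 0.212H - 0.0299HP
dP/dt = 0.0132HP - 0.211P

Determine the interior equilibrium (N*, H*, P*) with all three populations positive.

From dP/dt = 0: 0.0132H* = 0.211, so H* = 16.
From dN/dt = 0: 1.02(1 - N*/390) = 0.0109·16, giving N* = 390·(1 - 0.171) = 323.
From dH/dt = 0: 0.00457·323 - 0.212 = 0.0299P*, so P* = 1.27/0.0299 = 42.3.

N* ≈ 323, H* ≈ 16, P* ≈ 42.3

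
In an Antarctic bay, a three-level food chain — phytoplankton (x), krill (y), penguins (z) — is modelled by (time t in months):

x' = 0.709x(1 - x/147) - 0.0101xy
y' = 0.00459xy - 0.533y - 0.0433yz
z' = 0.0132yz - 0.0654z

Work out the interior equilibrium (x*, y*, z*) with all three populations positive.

x* ≈ 137, y* ≈ 4.95, z* ≈ 2.17

From dz/dt = 0: 0.0132y* = 0.0654, so y* = 4.95.
From dx/dt = 0: 0.709(1 - x*/147) = 0.0101·4.95, giving x* = 147·(1 - 0.0706) = 137.
From dy/dt = 0: 0.00459·137 - 0.533 = 0.0433z*, so z* = 0.0941/0.0433 = 2.17.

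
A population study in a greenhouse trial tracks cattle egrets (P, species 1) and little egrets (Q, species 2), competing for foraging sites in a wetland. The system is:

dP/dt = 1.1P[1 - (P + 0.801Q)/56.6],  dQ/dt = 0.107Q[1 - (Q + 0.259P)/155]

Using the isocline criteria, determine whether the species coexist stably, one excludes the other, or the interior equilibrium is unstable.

Compare the nullcline intercepts: K1/α12 = 56.6/0.801 = 70.7 < K2 = 155; K2/α21 = 155/0.259 = 598 > K1 = 56.6.
Since the inequalities point opposite ways, species 2 can invade but species 1 cannot.

species 2 excludes species 1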